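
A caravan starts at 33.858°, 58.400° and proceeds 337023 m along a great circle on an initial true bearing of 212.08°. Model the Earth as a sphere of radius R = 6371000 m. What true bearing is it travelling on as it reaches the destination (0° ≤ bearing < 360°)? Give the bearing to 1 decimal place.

final bearing 211.1°

δ = 337023/6371000 = 0.052900 rad (3.0309°).
With φ₁ = 33.858° = 0.590934 rad and θ = 212.08° = 3.701494 rad:
sin φ₂ = sin φ₁ cos δ + cos φ₁ sin δ cos θ = (0.557137)(0.998601) + (0.830421)(0.052875)(-0.847307) = 0.519153
φ₂ = asin(0.519153) = 0.545860 rad = 31.275°.
Then Δλ = atan2(-0.023320, 0.709362) = -0.032863 rad, from sin θ sin δ cos φ₁ over cos δ − sin φ₁ sin φ₂.
λ₂ = λ₁ + Δλ = 56.517°.
The forward bearing on arrival equals the back-azimuth from the destination plus 180°.
Back-azimuth from P₂ (31.3°, 56.5°) to P₁ (33.9°, 58.4°), with Δλ' = λ₁ − λ₂ = 1.9°: atan2( sin Δλ' cos φ₁ , cos φ₂ sin φ₁ − sin φ₂ cos φ₁ cos Δλ' ) = 31.1°.
Final bearing = (31.1° + 180°) mod 360° = 211.1°.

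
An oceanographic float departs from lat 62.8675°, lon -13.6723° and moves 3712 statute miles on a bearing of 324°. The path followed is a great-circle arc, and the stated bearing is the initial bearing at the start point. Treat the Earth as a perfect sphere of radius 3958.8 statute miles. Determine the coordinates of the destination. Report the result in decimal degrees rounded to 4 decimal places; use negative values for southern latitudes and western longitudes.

latitude 55.4878°, longitude -136.9161°

The arc subtends δ = 3712/3958.8 = 0.937658 rad at the centre.
Converting: φ₁ = 1.097245 rad, θ = 5.654867 rad.
Applying the spherical law of cosines for sides, sin φ₂ = sin φ₁ cos δ + cos φ₁ sin δ cos θ = 0.824006, so φ₂ = 55.4878°.
Δλ = atan2( sin θ sin δ cos φ₁ , cos δ − sin φ₁ sin φ₂ ) = atan2(-0.216103, -0.141650) = -2.151010 rad = -123.2438°.
λ₂ = λ₁ + Δλ = -136.9161°.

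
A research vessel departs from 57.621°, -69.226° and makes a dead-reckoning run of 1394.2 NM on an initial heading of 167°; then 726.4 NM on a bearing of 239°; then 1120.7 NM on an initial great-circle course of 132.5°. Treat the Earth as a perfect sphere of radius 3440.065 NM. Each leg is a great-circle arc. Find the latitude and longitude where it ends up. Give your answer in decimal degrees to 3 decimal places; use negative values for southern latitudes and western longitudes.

latitude 14.679°, longitude -60.646°

Apply the spherical direct solution leg by leg, carrying full precision between legs.
Leg 1: from (57.621°, -69.226°), δ = 1394.2/3440.065 = 0.405283 rad, θ = 167° → φ = 34.777°, λ = -63.027°.
Leg 2: from (34.777°, -63.027°), δ = 726.4/3440.065 = 0.211159 rad, θ = 239° → φ = 27.972°, λ = -74.764°.
Leg 3: from (27.972°, -74.764°), δ = 1120.7/3440.065 = 0.325779 rad, θ = 132.5° → φ = 14.679°, λ = -60.646°.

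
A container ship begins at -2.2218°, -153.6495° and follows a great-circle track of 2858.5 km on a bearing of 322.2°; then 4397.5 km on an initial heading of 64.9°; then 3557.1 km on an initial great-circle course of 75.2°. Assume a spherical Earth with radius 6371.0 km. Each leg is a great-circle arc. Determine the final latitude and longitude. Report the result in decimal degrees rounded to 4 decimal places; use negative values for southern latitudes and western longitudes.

Apply the spherical direct solution leg by leg, carrying full precision between legs.
Leg 1: from (-2.2218°, -153.6495°), δ = 2858.5/6371 = 0.448674 rad, θ = 322.2° → φ = 17.9121°, λ = -169.8741°.
Leg 2: from (17.9121°, -169.8741°), δ = 4397.5/6371 = 0.690237 rad, θ = 64.9° → φ = 29.6144°, λ = -128.3274°.
Leg 3: from (29.6144°, -128.3274°), δ = 3557.1/6371 = 0.558327 rad, θ = 75.2° → φ = 32.4639°, λ = -90.9504°.

latitude 32.4639°, longitude -90.9504°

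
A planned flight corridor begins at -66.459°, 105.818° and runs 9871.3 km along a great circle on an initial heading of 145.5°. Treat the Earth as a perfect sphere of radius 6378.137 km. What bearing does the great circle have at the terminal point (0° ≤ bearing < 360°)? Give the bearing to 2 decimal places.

final bearing 13.98°

The arc subtends δ = 9871.3/6378.137 = 1.547678 rad at the centre.
Start latitude φ₁ = -1.159928 rad; initial bearing θ = 2.539454 rad.
Destination latitude: φ₂ = arcsin( sin φ₁ cos δ + cos φ₁ sin δ cos θ ) = arcsin(-0.350265) = -20.504°.
Then Δλ = atan2(0.226165, -0.297997) = 2.492388 rad, from sin θ sin δ cos φ₁ over cos δ − sin φ₁ sin φ₂.
λ₂ = 105.818° + 142.803° = 248.621°, normalized to (−180°, 180°] → -111.379°.
The forward bearing on arrival equals the back-azimuth from the destination plus 180°.
Back-azimuth from P₂ (-20.50°, -111.38°) to P₁ (-66.46°, 105.82°), with Δλ' = λ₁ − λ₂ = 217.20°: atan2( sin Δλ' cos φ₁ , cos φ₂ sin φ₁ − sin φ₂ cos φ₁ cos Δλ' ) = 193.98°.
Final bearing = (193.98° + 180°) mod 360° = 13.98°.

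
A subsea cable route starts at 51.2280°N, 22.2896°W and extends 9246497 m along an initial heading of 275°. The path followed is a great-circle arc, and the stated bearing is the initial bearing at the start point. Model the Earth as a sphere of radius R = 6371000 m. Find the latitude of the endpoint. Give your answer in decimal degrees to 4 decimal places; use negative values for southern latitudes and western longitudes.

latitude 8.4590°

δ = 9246497/6371000 = 1.451342 rad (83.1557°).
Converting: φ₁ = 0.894097 rad, θ = 4.799655 rad.
Destination latitude: φ₂ = arcsin( sin φ₁ cos δ + cos φ₁ sin δ cos θ ) = arcsin(0.147101) = 8.4590°.
Then Δλ = atan2(-0.619394, 0.004485) = -1.563556 rad, from sin θ sin δ cos φ₁ over cos δ − sin φ₁ sin φ₂.
λ₂ = -22.2896° + -89.5852° = -111.8748°.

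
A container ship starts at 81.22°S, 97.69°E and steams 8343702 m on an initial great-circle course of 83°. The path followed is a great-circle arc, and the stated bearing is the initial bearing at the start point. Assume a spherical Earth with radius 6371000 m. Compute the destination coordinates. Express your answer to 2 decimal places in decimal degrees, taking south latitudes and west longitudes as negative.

latitude -13.72°, longitude 178.46°

δ = 8343702/6371000 = 1.309638 rad (75.0367°).
Converting: φ₁ = -1.417556 rad, θ = 1.448623 rad.
Destination latitude: φ₂ = arcsin( sin φ₁ cos δ + cos φ₁ sin δ cos θ ) = arcsin(-0.237203) = -13.72°.
Δλ = atan2( sin θ sin δ cos φ₁ , cos δ − sin φ₁ sin φ₂ ) = atan2(0.146366, 0.023777) = 1.409756 rad = 80.77°.
λ₂ = 97.69° + 80.77° = 178.46°.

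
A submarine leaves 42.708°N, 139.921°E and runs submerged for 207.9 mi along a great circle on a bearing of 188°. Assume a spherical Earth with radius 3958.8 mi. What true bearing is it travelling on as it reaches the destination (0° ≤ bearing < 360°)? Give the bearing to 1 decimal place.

final bearing 187.6°

δ = 207.9/3958.8 = 0.052516 rad (3.0089°).
Converting: φ₁ = 0.745395 rad, θ = 3.281219 rad.
sin φ₂ = sin φ₁ cos δ + cos φ₁ sin δ cos θ = (0.678262)(0.998621) + (0.734820)(0.052492)(-0.990268) = 0.639131
φ₂ = asin(0.639131) = 0.693367 rad = 39.727°.
For the longitude increment, Δλ = atan2( sin θ sin δ cos φ₁, cos δ − sin φ₁ sin φ₂ ) = atan2(-0.005368, 0.565123) = -0.544°.
λ₂ = 139.921° + -0.544° = 139.377°.
The forward bearing on arrival equals the back-azimuth from the destination plus 180°.
Back-azimuth from P₂ (39.7°, 139.4°) to P₁ (42.7°, 139.9°), with Δλ' = λ₁ − λ₂ = 0.5°: atan2( sin Δλ' cos φ₁ , cos φ₂ sin φ₁ − sin φ₂ cos φ₁ cos Δλ' ) = 7.6°.
Final bearing = (7.6° + 180°) mod 360° = 187.6°.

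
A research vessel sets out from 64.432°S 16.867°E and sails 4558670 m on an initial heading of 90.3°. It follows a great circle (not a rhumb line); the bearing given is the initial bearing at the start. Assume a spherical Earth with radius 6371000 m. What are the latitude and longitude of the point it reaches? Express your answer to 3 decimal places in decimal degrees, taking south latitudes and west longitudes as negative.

latitude -43.025°, longitude 80.678°

The arc subtends δ = 4558670/6371000 = 0.715534 rad at the centre.
Start latitude φ₁ = -1.124551 rad; initial bearing θ = 1.576032 rad.
sin φ₂ = sin φ₁ cos δ + cos φ₁ sin δ cos θ = (-0.902074)(0.754743) + (0.431582)(0.656021)(-0.005236) = -0.682316
φ₂ = asin(-0.682316) = -0.750926 rad = -43.025°.
Δλ = atan2( sin θ sin δ cos φ₁ , cos δ − sin φ₁ sin φ₂ ) = atan2(0.283123, 0.139243) = 1.113720 rad = 63.811°.
λ₂ = 16.867° + 63.811° = 80.678°.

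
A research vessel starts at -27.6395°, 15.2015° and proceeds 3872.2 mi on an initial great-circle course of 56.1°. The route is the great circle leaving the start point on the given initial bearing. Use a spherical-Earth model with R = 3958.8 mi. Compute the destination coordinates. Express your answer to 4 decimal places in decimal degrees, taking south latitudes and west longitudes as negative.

latitude 8.6676°, longitude 59.3410°

Angular distance δ = d/R = 3872.2 / 3958.8 = 0.978125 rad.
Converting: φ₁ = -0.482400 rad, θ = 0.979130 rad.
Destination latitude: φ₂ = arcsin( sin φ₁ cos δ + cos φ₁ sin δ cos θ ) = arcsin(0.150701) = 8.6676°.
Then Δλ = atan2(0.609891, 0.628490) = 0.770380 rad, from sin θ sin δ cos φ₁ over cos δ − sin φ₁ sin φ₂.
λ₂ = λ₁ + Δλ = 59.3410°.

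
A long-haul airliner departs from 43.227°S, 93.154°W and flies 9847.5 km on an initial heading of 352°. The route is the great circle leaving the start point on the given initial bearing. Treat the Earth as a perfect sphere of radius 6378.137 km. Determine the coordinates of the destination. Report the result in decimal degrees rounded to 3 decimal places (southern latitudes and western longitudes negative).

latitude 44.661°, longitude -104.433°

Central angle δ = d/R = 1.543946 rad.
Start latitude φ₁ = -0.754453 rad; initial bearing θ = 6.143559 rad.
Applying the spherical law of cosines for sides, sin φ₂ = sin φ₁ cos δ + cos φ₁ sin δ cos θ = 0.702908, so φ₂ = 44.661°.
Δλ = atan2( sin θ sin δ cos φ₁ , cos δ − sin φ₁ sin φ₂ ) = atan2(-0.101371, 0.508262) = -0.196864 rad = -11.279°.
Hence λ₂ = -93.154° + -11.279° = -104.433°.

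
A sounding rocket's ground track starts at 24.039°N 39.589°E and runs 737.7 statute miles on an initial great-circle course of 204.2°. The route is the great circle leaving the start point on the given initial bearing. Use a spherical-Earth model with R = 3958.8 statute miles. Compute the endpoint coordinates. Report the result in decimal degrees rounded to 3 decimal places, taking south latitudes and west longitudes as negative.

The arc subtends δ = 737.7/3958.8 = 0.186344 rad at the centre.
Start latitude φ₁ = 0.419560 rad; initial bearing θ = 3.563962 rad.
sin φ₂ = sin φ₁ cos δ + cos φ₁ sin δ cos θ = (0.407358)(0.982688) + (0.913268)(0.185268)(-0.912120) = 0.245976
φ₂ = asin(0.245976) = 0.248527 rad = 14.240°.
For the longitude increment, Δλ = atan2( sin θ sin δ cos φ₁, cos δ − sin φ₁ sin φ₂ ) = atan2(-0.069359, 0.882488) = -4.494°.
Hence λ₂ = 39.589° + -4.494° = 35.095°.

latitude 14.240°, longitude 35.095°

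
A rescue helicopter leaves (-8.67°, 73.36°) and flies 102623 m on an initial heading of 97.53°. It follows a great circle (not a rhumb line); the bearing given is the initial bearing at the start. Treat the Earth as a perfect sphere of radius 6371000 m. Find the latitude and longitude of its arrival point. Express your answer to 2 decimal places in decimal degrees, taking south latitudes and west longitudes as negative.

Angular distance δ = d/R = 102623 / 6371000 = 0.016108 rad.
Start latitude φ₁ = -0.151320 rad; initial bearing θ = 1.702220 rad.
sin φ₂ = sin φ₁ cos δ + cos φ₁ sin δ cos θ = (-0.150743)(0.999870) + (0.988573)(0.016107)(-0.131045) = -0.152810
φ₂ = asin(-0.152810) = -0.153411 rad = -8.79°.
Δλ = atan2( sin θ sin δ cos φ₁ , cos δ − sin φ₁ sin φ₂ ) = atan2(0.015786, 0.976835) = 0.016159 rad = 0.93°.
λ₂ = λ₁ + Δλ = 74.29°.

latitude -8.79°, longitude 74.29°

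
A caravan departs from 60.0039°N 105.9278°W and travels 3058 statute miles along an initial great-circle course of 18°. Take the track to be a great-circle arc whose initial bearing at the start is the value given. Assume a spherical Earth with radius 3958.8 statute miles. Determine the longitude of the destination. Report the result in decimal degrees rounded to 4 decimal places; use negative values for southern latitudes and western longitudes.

The arc subtends δ = 3058/3958.8 = 0.772456 rad at the centre.
With φ₁ = 60.0039° = 1.047266 rad and θ = 18° = 0.314159 rad:
Applying the spherical law of cosines for sides, sin φ₂ = sin φ₁ cos δ + cos φ₁ sin δ cos θ = 0.952101, so φ₂ = 72.1947°.
For the longitude increment, Δλ = atan2( sin θ sin δ cos φ₁, cos δ − sin φ₁ sin φ₂ ) = atan2(0.107818, -0.108377) = 135.1482°.
Hence λ₂ = -105.9278° + 135.1482° = 29.2204°.

longitude 29.2204°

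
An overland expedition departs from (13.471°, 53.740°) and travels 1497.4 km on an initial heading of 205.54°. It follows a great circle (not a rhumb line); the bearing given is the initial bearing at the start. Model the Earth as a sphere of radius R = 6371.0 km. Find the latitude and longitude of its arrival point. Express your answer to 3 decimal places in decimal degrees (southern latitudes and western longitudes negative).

Angular distance δ = d/R = 1497.4 / 6371 = 0.235034 rad.
Converting: φ₁ = 0.235113 rad, θ = 3.587350 rad.
Destination latitude: φ₂ = arcsin( sin φ₁ cos δ + cos φ₁ sin δ cos θ ) = arcsin(0.022209) = 1.273°.
Then Δλ = atan2(-0.097640, 0.967333) = -0.100597 rad, from sin θ sin δ cos φ₁ over cos δ − sin φ₁ sin φ₂.
λ₂ = 53.740° + -5.764° = 47.976°.

latitude 1.273°, longitude 47.976°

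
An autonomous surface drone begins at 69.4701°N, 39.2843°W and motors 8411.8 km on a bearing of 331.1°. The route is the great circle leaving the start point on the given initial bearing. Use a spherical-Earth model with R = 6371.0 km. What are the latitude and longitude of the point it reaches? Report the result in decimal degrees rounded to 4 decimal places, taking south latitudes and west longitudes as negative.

latitude 31.9757°, longitude 174.2164°

Central angle δ = d/R = 1.320326 rad.
Start latitude φ₁ = 1.212482 rad; initial bearing θ = 5.778785 rad.
Applying the spherical law of cosines for sides, sin φ₂ = sin φ₁ cos δ + cos φ₁ sin δ cos θ = 0.529559, so φ₂ = 31.9757°.
Δλ = atan2( sin θ sin δ cos φ₁ , cos δ − sin φ₁ sin φ₂ ) = atan2(-0.164197, -0.248067) = -2.556895 rad = -146.4993°.
λ₂ = -39.2843° + -146.4993° = -185.7836°, normalized to (−180°, 180°] → 174.2164°.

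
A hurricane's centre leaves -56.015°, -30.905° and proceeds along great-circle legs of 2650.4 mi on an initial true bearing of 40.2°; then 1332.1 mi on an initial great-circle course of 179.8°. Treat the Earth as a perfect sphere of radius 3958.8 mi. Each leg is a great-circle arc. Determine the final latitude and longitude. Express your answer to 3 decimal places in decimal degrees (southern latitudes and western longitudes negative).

Apply the spherical direct solution leg by leg, carrying full precision between legs.
Leg 1: from (-56.015°, -30.905°), δ = 2650.4/3958.8 = 0.669496 rad, θ = 40.2° → φ = -22.658°, λ = -5.179°.
Leg 2: from (-22.658°, -5.179°), δ = 1332.1/3958.8 = 0.336491 rad, θ = 179.8° → φ = -41.938°, λ = -5.090°.

latitude -41.938°, longitude -5.090°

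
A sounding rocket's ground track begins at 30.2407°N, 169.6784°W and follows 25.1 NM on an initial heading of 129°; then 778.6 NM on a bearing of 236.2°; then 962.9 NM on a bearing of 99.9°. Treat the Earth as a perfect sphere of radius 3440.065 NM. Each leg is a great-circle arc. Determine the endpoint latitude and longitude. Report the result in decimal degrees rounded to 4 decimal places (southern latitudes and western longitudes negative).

Apply the spherical direct solution leg by leg, carrying full precision between legs.
Leg 1: from (30.2407°, -169.6784°), δ = 25.1/3440.065 = 0.007296 rad, θ = 129° → φ = 29.9771°, λ = -169.3033°.
Leg 2: from (29.9771°, -169.3033°), δ = 778.6/3440.065 = 0.226333 rad, θ = 236.2° → φ = 22.2578°, λ = 179.0725°.
Leg 3: from (22.2578°, 179.0725°), δ = 962.9/3440.065 = 0.279908 rad, θ = 99.9° → φ = 18.6674°, λ = -164.2332°.

latitude 18.6674°, longitude -164.2332°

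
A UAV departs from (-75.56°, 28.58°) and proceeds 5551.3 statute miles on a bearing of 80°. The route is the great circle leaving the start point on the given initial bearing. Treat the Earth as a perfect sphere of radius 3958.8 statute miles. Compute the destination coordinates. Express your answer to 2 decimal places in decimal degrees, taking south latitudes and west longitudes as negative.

Central angle δ = d/R = 1.402268 rad.
Converting: φ₁ = -1.318771 rad, θ = 1.396263 rad.
Destination latitude: φ₂ = arcsin( sin φ₁ cos δ + cos φ₁ sin δ cos θ ) = arcsin(-0.119744) = -6.88°.
Then Δλ = atan2(0.242098, 0.051770) = 1.360130 rad, from sin θ sin δ cos φ₁ over cos δ − sin φ₁ sin φ₂.
λ₂ = 28.58° + 77.93° = 106.51°.

latitude -6.88°, longitude 106.51°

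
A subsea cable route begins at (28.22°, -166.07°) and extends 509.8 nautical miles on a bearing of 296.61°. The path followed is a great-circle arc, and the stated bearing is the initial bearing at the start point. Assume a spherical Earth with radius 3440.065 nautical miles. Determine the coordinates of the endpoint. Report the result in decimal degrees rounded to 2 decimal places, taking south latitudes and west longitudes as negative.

Angular distance δ = d/R = 509.8 / 3440.065 = 0.148195 rad.
Converting: φ₁ = 0.492532 rad, θ = 5.176821 rad.
sin φ₂ = sin φ₁ cos δ + cos φ₁ sin δ cos θ = (0.472858)(0.989039) + (0.881138)(0.147653)(0.447915) = 0.525950
φ₂ = asin(0.525950) = 0.553832 rad = 31.73°.
For the longitude increment, Δλ = atan2( sin θ sin δ cos φ₁, cos δ − sin φ₁ sin φ₂ ) = atan2(-0.116322, 0.740339) = -8.93°.
Hence λ₂ = -166.07° + -8.93° = -175.00°.

latitude 31.73°, longitude -175.00°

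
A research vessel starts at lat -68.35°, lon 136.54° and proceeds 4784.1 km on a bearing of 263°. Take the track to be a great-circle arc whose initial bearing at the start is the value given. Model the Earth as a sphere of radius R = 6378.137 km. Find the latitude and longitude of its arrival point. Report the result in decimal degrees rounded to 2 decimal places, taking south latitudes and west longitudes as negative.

latitude -45.29°, longitude 62.44°

The arc subtends δ = 4784.1/6378.137 = 0.750078 rad at the centre.
With φ₁ = -68.35° = -1.192933 rad and θ = 263° = 4.590216 rad:
Applying the spherical law of cosines for sides, sin φ₂ = sin φ₁ cos δ + cos φ₁ sin δ cos θ = -0.710673, so φ₂ = -45.29°.
Δλ = atan2( sin θ sin δ cos φ₁ , cos δ − sin φ₁ sin φ₂ ) = atan2(-0.249627, 0.071097) = -1.293329 rad = -74.10°.
λ₂ = λ₁ + Δλ = 62.44°.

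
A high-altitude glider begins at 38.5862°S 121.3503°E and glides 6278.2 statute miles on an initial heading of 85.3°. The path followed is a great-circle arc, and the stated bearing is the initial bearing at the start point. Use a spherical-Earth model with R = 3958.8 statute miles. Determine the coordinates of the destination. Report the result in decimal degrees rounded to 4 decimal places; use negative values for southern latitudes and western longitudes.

The arc subtends δ = 6278.2/3958.8 = 1.585885 rad at the centre.
Converting: φ₁ = -0.673456 rad, θ = 1.488766 rad.
Destination latitude: φ₂ = arcsin( sin φ₁ cos δ + cos φ₁ sin δ cos θ ) = arcsin(0.073452) = 4.2123°.
Then Δλ = atan2(0.778954, 0.030723) = 1.531375 rad, from sin θ sin δ cos φ₁ over cos δ − sin φ₁ sin φ₂.
λ₂ = 121.3503° + 87.7413° = 209.0916°, normalized to (−180°, 180°] → -150.9084°.

latitude 4.2123°, longitude -150.9084°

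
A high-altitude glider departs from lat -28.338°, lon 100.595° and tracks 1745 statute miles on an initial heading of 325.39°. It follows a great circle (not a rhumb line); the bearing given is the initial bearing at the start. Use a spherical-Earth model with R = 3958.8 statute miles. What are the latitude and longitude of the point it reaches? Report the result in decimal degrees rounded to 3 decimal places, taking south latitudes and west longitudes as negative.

latitude -6.905°, longitude 86.466°

δ = 1745/3958.8 = 0.440790 rad (25.2554°).
Converting: φ₁ = -0.494591 rad, θ = 5.679127 rad.
Destination latitude: φ₂ = arcsin( sin φ₁ cos δ + cos φ₁ sin δ cos θ ) = arcsin(-0.120229) = -6.905°.
For the longitude increment, Δλ = atan2( sin θ sin δ cos φ₁, cos δ − sin φ₁ sin φ₂ ) = atan2(-0.213294, 0.847345) = -14.129°.
λ₂ = λ₁ + Δλ = 86.466°.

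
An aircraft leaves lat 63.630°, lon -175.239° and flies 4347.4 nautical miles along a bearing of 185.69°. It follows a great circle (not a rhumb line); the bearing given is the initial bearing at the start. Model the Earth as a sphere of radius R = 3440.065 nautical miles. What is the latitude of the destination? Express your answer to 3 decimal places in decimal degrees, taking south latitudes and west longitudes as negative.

latitude -8.657°

δ = 4347.4/3440.065 = 1.263755 rad (72.4078°).
With φ₁ = 63.630° = 1.110553 rad and θ = 185.69° = 3.240902 rad:
sin φ₂ = sin φ₁ cos δ + cos φ₁ sin δ cos θ = (0.895944)(0.302239) + (0.444166)(0.953232)(-0.995073) = -0.150517
φ₂ = asin(-0.150517) = -0.151092 rad = -8.657°.
For the longitude increment, Δλ = atan2( sin θ sin δ cos φ₁, cos δ − sin φ₁ sin φ₂ ) = atan2(-0.041978, 0.437095) = -5.486°.
λ₂ = -175.239° + -5.486° = -180.725°, normalized to (−180°, 180°] → 179.275°.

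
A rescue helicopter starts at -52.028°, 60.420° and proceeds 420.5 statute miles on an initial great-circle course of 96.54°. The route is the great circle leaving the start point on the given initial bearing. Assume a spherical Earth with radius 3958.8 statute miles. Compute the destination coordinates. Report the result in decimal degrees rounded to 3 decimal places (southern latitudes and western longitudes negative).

Angular distance δ = d/R = 420.5 / 3958.8 = 0.106219 rad.
Start latitude φ₁ = -0.908060 rad; initial bearing θ = 1.684941 rad.
sin φ₂ = sin φ₁ cos δ + cos φ₁ sin δ cos θ = (-0.788312)(0.994364) + (0.615276)(0.106019)(-0.113897) = -0.791298
φ₂ = asin(-0.791298) = -0.912929 rad = -52.307°.
Then Δλ = atan2(0.064807, 0.370574) = 0.173131 rad, from sin θ sin δ cos φ₁ over cos δ − sin φ₁ sin φ₂.
λ₂ = 60.420° + 9.920° = 70.340°.

latitude -52.307°, longitude 70.340°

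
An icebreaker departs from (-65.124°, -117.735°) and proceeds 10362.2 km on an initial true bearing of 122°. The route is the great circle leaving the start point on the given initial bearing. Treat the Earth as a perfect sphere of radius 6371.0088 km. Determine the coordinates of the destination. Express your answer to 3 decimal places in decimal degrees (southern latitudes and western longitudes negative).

The arc subtends δ = 10362.2/6371.0088 = 1.626461 rad at the centre.
Start latitude φ₁ = -1.136628 rad; initial bearing θ = 2.129302 rad.
Destination latitude: φ₂ = arcsin( sin φ₁ cos δ + cos φ₁ sin δ cos θ ) = arcsin(-0.172094) = -9.910°.
Then Δλ = atan2(0.356184, -0.211763) = 2.107187 rad, from sin θ sin δ cos φ₁ over cos δ − sin φ₁ sin φ₂.
λ₂ = -117.735° + 120.733° = 2.998°.

latitude -9.910°, longitude 2.998°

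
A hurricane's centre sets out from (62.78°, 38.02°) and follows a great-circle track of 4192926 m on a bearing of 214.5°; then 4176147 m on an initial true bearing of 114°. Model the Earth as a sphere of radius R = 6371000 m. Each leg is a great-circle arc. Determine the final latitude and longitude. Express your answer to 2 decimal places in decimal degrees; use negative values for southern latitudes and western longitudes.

latitude 9.00°, longitude 49.19°

Apply the spherical direct solution leg by leg, carrying full precision between legs.
Leg 1: from (62.78°, 38.02°), δ = 4192926/6371000 = 0.658127 rad, θ = 214.5° → φ = 28.23°, λ = 14.87°.
Leg 2: from (28.23°, 14.87°), δ = 4176147/6371000 = 0.655493 rad, θ = 114° → φ = 9.00°, λ = 49.19°.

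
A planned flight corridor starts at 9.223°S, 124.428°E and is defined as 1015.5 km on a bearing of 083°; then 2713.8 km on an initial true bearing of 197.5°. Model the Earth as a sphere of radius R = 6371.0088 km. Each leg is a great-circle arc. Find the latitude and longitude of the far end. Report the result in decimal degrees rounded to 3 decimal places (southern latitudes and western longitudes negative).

latitude -31.128°, longitude 125.236°

Apply the spherical direct solution leg by leg, carrying full precision between legs.
Leg 1: from (-9.223°, 124.428°), δ = 1015.5/6371.0088 = 0.159394 rad, θ = 83° → φ = -7.999°, λ = 133.582°.
Leg 2: from (-7.999°, 133.582°), δ = 2713.8/6371.0088 = 0.425961 rad, θ = 197.5° → φ = -31.128°, λ = 125.236°.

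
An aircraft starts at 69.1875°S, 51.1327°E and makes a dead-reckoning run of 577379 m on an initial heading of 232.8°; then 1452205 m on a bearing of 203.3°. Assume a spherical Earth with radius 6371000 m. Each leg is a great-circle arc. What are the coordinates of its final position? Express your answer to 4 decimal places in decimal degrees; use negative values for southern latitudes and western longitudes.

Apply the spherical direct solution leg by leg, carrying full precision between legs.
Leg 1: from (-69.1875°, 51.1327°), δ = 577379/6371000 = 0.090626 rad, θ = 232.8° → φ = -71.8702°, λ = 37.7375°.
Leg 2: from (-71.8702°, 37.7375°), δ = 1452205/6371000 = 0.227940 rad, θ = 203.3° → φ = -82.0351°, λ = -2.4320°.

latitude -82.0351°, longitude -2.4320°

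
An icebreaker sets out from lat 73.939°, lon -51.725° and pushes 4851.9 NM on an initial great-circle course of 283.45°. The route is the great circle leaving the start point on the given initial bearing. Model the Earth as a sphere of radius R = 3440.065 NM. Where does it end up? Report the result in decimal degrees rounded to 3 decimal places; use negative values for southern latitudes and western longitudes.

Central angle δ = d/R = 1.410409 rad.
Converting: φ₁ = 1.290479 rad, θ = 4.947136 rad.
Applying the spherical law of cosines for sides, sin φ₂ = sin φ₁ cos δ + cos φ₁ sin δ cos θ = 0.216991, so φ₂ = 12.532°.
Δλ = atan2( sin θ sin δ cos φ₁ , cos δ − sin φ₁ sin φ₂ ) = atan2(-0.265619, -0.048821) = -1.752569 rad = -100.415°.
Hence λ₂ = -51.725° + -100.415° = -152.140°.

latitude 12.532°, longitude -152.140°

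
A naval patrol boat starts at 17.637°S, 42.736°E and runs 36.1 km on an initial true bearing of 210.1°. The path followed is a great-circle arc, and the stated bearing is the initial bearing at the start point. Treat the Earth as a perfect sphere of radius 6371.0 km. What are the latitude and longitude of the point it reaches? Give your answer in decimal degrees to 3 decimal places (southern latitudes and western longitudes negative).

latitude -17.918°, longitude 42.565°

The arc subtends δ = 36.1/6371 = 0.005666 rad at the centre.
Converting: φ₁ = -0.307824 rad, θ = 3.666937 rad.
Applying the spherical law of cosines for sides, sin φ₂ = sin φ₁ cos δ + cos φ₁ sin δ cos θ = -0.307652, so φ₂ = -17.918°.
For the longitude increment, Δλ = atan2( sin θ sin δ cos φ₁, cos δ − sin φ₁ sin φ₂ ) = atan2(-0.002708, 0.906770) = -0.171°.
λ₂ = λ₁ + Δλ = 42.565°.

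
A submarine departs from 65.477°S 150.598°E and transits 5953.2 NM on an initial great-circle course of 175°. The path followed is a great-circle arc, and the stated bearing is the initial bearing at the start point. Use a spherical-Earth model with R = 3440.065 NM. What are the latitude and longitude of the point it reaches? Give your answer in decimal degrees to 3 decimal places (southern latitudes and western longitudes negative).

latitude -15.277°, longitude -34.519°

The arc subtends δ = 5953.2/3440.065 = 1.730549 rad at the centre.
Start latitude φ₁ = -1.142789 rad; initial bearing θ = 3.054326 rad.
Applying the spherical law of cosines for sides, sin φ₂ = sin φ₁ cos δ + cos φ₁ sin δ cos θ = -0.263490, so φ₂ = -15.277°.
Δλ = atan2( sin θ sin δ cos φ₁ , cos δ − sin φ₁ sin φ₂ ) = atan2(0.035714, -0.398795) = 3.052276 rad = 174.883°.
λ₂ = 150.598° + 174.883° = 325.481°, normalized to (−180°, 180°] → -34.519°.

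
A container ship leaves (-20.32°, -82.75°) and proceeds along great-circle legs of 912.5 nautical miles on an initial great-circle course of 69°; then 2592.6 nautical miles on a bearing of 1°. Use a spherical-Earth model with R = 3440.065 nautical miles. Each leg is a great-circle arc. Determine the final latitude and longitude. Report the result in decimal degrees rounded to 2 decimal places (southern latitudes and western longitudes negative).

Apply the spherical direct solution leg by leg, carrying full precision between legs.
Leg 1: from (-20.32°, -82.75°), δ = 912.5/3440.065 = 0.265257 rad, θ = 69° → φ = -14.30°, λ = -68.12°.
Leg 2: from (-14.30°, -68.12°), δ = 2592.6/3440.065 = 0.753649 rad, θ = 1° → φ = 28.87°, λ = -67.34°.

latitude 28.87°, longitude -67.34°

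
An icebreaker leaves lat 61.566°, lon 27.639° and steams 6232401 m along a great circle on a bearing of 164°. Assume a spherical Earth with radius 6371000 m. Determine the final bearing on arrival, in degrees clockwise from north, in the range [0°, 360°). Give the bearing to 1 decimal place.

final bearing 172.4°

δ = 6232401/6371000 = 0.978245 rad (56.0493°).
With φ₁ = 61.566° = 1.074529 rad and θ = 164° = 2.862340 rad:
Applying the spherical law of cosines for sides, sin φ₂ = sin φ₁ cos δ + cos φ₁ sin δ cos θ = 0.111436, so φ₂ = 6.398°.
Δλ = atan2( sin θ sin δ cos φ₁ , cos δ − sin φ₁ sin φ₂ ) = atan2(0.108869, 0.460486) = 0.232159 rad = 13.302°.
λ₂ = 27.639° + 13.302° = 40.941°.
The forward bearing on arrival equals the back-azimuth from the destination plus 180°.
Back-azimuth from P₂ (6.4°, 40.9°) to P₁ (61.6°, 27.6°), with Δλ' = λ₁ − λ₂ = -13.3°: atan2( sin Δλ' cos φ₁ , cos φ₂ sin φ₁ − sin φ₂ cos φ₁ cos Δλ' ) = 352.4°.
Final bearing = (352.4° + 180°) mod 360° = 172.4°.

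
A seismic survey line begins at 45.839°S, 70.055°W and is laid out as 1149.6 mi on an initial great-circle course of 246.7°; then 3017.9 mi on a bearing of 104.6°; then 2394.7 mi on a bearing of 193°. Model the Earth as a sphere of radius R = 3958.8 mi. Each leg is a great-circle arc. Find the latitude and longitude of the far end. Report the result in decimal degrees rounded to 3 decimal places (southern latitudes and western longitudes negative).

Apply the spherical direct solution leg by leg, carrying full precision between legs.
Leg 1: from (-45.839°, -70.055°), δ = 1149.6/3958.8 = 0.290391 rad, θ = 246.7° → φ = -50.018°, λ = -94.214°.
Leg 2: from (-50.018°, -94.214°), δ = 3017.9/3958.8 = 0.762327 rad, θ = 104.6° → φ = -41.761°, λ = -30.584°.
Leg 3: from (-41.761°, -30.584°), δ = 2394.7/3958.8 = 0.604906 rad, θ = 193° → φ = -73.981°, λ = -58.203°.

latitude -73.981°, longitude -58.203°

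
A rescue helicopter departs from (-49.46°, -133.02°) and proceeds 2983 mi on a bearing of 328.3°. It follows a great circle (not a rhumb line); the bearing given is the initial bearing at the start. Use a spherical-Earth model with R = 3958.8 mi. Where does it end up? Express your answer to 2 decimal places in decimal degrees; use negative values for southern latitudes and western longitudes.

δ = 2983/3958.8 = 0.753511 rad (43.1730°).
Converting: φ₁ = -0.863240 rad, θ = 5.729916 rad.
Destination latitude: φ₂ = arcsin( sin φ₁ cos δ + cos φ₁ sin δ cos θ ) = arcsin(-0.175856) = -10.13°.
Δλ = atan2( sin θ sin δ cos φ₁ , cos δ − sin φ₁ sin φ₂ ) = atan2(-0.233687, 0.595649) = -0.373870 rad = -21.42°.
λ₂ = λ₁ + Δλ = -154.44°.

latitude -10.13°, longitude -154.44°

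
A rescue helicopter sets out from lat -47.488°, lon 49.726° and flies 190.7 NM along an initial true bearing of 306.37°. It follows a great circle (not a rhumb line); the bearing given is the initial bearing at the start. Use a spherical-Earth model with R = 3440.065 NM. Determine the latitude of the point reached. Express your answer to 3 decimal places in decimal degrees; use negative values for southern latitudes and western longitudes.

The arc subtends δ = 190.7/3440.065 = 0.055435 rad at the centre.
Start latitude φ₁ = -0.828822 rad; initial bearing θ = 5.347165 rad.
sin φ₂ = sin φ₁ cos δ + cos φ₁ sin δ cos θ = (-0.737136)(0.998464) + (0.675745)(0.055407)(0.592997) = -0.713801
φ₂ = asin(-0.713801) = -0.794911 rad = -45.545°.
For the longitude increment, Δλ = atan2( sin θ sin δ cos φ₁, cos δ − sin φ₁ sin φ₂ ) = atan2(-0.030147, 0.472295) = -3.652°.
λ₂ = 49.726° + -3.652° = 46.074°.

latitude -45.545°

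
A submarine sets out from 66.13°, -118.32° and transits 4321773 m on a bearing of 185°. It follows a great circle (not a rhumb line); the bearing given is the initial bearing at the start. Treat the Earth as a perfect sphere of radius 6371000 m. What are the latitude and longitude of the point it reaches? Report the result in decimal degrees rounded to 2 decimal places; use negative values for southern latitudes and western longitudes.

latitude 27.33°, longitude -121.85°

Central angle δ = d/R = 0.678351 rad.
Converting: φ₁ = 1.154186 rad, θ = 3.228859 rad.
Applying the spherical law of cosines for sides, sin φ₂ = sin φ₁ cos δ + cos φ₁ sin δ cos θ = 0.459048, so φ₂ = 27.33°.
Δλ = atan2( sin θ sin δ cos φ₁ , cos δ − sin φ₁ sin φ₂ ) = atan2(-0.022131, 0.358825) = -0.061599 rad = -3.53°.
Hence λ₂ = -118.32° + -3.53° = -121.85°.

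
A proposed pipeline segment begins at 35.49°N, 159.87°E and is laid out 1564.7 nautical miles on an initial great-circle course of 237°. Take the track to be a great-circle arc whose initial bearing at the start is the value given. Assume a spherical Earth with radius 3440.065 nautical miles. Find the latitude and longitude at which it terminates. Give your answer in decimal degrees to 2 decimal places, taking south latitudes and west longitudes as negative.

δ = 1564.7/3440.065 = 0.454846 rad (26.0608°).
Start latitude φ₁ = 0.619417 rad; initial bearing θ = 4.136430 rad.
Applying the spherical law of cosines for sides, sin φ₂ = sin φ₁ cos δ + cos φ₁ sin δ cos θ = 0.326714, so φ₂ = 19.07°.
For the longitude increment, Δλ = atan2( sin θ sin δ cos φ₁, cos δ − sin φ₁ sin φ₂ ) = atan2(-0.299997, 0.708651) = -22.94°.
Hence λ₂ = 159.87° + -22.94° = 136.93°.

latitude 19.07°, longitude 136.93°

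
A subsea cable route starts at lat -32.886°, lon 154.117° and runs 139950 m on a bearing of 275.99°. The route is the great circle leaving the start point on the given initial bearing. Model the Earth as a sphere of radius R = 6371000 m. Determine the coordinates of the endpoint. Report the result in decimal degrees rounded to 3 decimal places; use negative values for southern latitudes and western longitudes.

latitude -32.746°, longitude 152.629°

δ = 139950/6371000 = 0.021967 rad (1.2586°).
With φ₁ = -32.886° = -0.573969 rad and θ = 275.99° = 4.816934 rad:
Applying the spherical law of cosines for sides, sin φ₂ = sin φ₁ cos δ + cos φ₁ sin δ cos θ = -0.540913, so φ₂ = -32.746°.
Δλ = atan2( sin θ sin δ cos φ₁ , cos δ − sin φ₁ sin φ₂ ) = atan2(-0.018344, 0.706059) = -0.025976 rad = -1.488°.
Hence λ₂ = 154.117° + -1.488° = 152.629°.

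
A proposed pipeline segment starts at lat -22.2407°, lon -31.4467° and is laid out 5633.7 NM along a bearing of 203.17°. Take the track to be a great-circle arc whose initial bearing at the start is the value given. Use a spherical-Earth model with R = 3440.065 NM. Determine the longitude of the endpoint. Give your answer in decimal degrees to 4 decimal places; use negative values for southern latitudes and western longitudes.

δ = 5633.7/3440.065 = 1.637673 rad (93.8317°).
With φ₁ = -22.2407° = -0.388173 rad and θ = 203.17° = 3.545985 rad:
sin φ₂ = sin φ₁ cos δ + cos φ₁ sin δ cos θ = (-0.378498)(-0.066826) + (0.925602)(0.997765)(-0.919341) = -0.823748
φ₂ = asin(-0.823748) = -0.967991 rad = -55.4618°.
Then Δλ = atan2(-0.363374, -0.378614) = -2.376731 rad, from sin θ sin δ cos φ₁ over cos δ − sin φ₁ sin φ₂.
λ₂ = -31.4467° + -136.1767° = -167.6234°.

longitude -167.6234°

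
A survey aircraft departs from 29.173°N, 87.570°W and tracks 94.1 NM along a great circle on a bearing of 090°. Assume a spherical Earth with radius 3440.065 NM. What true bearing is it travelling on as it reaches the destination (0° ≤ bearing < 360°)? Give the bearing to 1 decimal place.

The arc subtends δ = 94.1/3440.065 = 0.027354 rad at the centre.
With φ₁ = 29.173° = 0.509165 rad and θ = 90° = 1.570796 rad:
Destination latitude: φ₂ = arcsin( sin φ₁ cos δ + cos φ₁ sin δ cos θ ) = arcsin(0.487266) = 29.161°.
Then Δλ = atan2(0.023881, 0.762109) = 0.031326 rad, from sin θ sin δ cos φ₁ over cos δ − sin φ₁ sin φ₂.
λ₂ = λ₁ + Δλ = -85.775°.
The forward bearing on arrival equals the back-azimuth from the destination plus 180°.
Back-azimuth from P₂ (29.2°, -85.8°) to P₁ (29.2°, -87.6°), with Δλ' = λ₁ − λ₂ = -1.8°: atan2( sin Δλ' cos φ₁ , cos φ₂ sin φ₁ − sin φ₂ cos φ₁ cos Δλ' ) = 270.9°.
Final bearing = (270.9° + 180°) mod 360° = 90.9°.

final bearing 90.9°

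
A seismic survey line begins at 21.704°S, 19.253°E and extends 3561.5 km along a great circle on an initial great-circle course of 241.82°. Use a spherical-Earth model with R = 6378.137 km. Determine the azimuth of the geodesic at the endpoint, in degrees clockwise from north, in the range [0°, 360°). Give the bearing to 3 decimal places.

δ = 3561.5/6378.137 = 0.558392 rad (31.9935°).
Start latitude φ₁ = -0.378806 rad; initial bearing θ = 4.220555 rad.
Applying the spherical law of cosines for sides, sin φ₂ = sin φ₁ cos δ + cos φ₁ sin δ cos θ = -0.546108, so φ₂ = -33.100°.
Δλ = atan2( sin θ sin δ cos φ₁ , cos δ − sin φ₁ sin φ₂ ) = atan2(-0.433914, 0.646151) = -0.591366 rad = -33.883°.
λ₂ = λ₁ + Δλ = -14.630°.
The forward bearing on arrival equals the back-azimuth from the destination plus 180°.
Back-azimuth from P₂ (-33.100°, -14.630°) to P₁ (-21.704°, 19.253°), with Δλ' = λ₁ − λ₂ = 33.883°: atan2( sin Δλ' cos φ₁ , cos φ₂ sin φ₁ − sin φ₂ cos φ₁ cos Δλ' ) = 77.859°.
Final bearing = (77.859° + 180°) mod 360° = 257.859°.

final bearing 257.859°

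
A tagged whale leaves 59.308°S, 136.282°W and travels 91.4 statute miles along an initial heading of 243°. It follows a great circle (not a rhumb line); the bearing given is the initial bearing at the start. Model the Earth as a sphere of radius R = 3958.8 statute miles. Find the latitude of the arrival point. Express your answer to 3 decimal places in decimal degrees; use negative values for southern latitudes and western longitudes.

The arc subtends δ = 91.4/3958.8 = 0.023088 rad at the centre.
Converting: φ₁ = -1.035120 rad, θ = 4.241150 rad.
Applying the spherical law of cosines for sides, sin φ₂ = sin φ₁ cos δ + cos φ₁ sin δ cos θ = -0.865044, so φ₂ = -59.888°.
Then Δλ = atan2(-0.010499, 0.255862) = -0.041012 rad, from sin θ sin δ cos φ₁ over cos δ − sin φ₁ sin φ₂.
λ₂ = λ₁ + Δλ = -138.632°.

latitude -59.888°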